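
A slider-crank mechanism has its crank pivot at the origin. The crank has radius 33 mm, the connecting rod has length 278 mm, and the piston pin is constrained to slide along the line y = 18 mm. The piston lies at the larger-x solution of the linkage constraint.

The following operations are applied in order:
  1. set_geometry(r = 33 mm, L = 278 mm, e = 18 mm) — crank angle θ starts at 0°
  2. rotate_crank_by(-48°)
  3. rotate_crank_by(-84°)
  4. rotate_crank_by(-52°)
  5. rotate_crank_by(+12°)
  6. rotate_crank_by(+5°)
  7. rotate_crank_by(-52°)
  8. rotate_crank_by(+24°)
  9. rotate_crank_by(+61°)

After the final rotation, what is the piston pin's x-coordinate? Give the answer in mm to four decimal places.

251.9252

set_geometry: r = 33 mm, L = 278 mm, e = 18 mm; θ ← 0°
rotate_crank_by(-48°): θ ← 0° -48° = -48°
rotate_crank_by(-84°): θ ← -48° -84° = -132°
rotate_crank_by(-52°): θ ← -132° -52° = -184°
rotate_crank_by(+12°): θ ← -184° +12° = -172°
rotate_crank_by(+5°): θ ← -172° +5° = -167°
rotate_crank_by(-52°): θ ← -167° -52° = -219°
rotate_crank_by(+24°): θ ← -219° +24° = -195°
rotate_crank_by(+61°): θ ← -195° +61° = -134°
crank pin P = (r cos θ, r sin θ) = (-22.923726, -23.738213)
h = r sin θ − e = -23.738213 − 18 = -41.738213
x = r cos θ + √(L² − h²) = -22.923726 + √(77284.0 − 1742.0785) = -22.923726 + 274.848907 = 251.925181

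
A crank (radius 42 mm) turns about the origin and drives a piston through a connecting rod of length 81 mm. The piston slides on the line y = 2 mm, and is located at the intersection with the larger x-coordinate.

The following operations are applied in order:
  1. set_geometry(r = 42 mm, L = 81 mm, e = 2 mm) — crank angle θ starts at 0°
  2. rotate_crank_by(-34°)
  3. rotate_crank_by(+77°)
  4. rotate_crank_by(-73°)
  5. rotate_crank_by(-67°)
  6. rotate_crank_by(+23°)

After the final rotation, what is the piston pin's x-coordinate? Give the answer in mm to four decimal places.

80.6096

set_geometry: r = 42 mm, L = 81 mm, e = 2 mm; θ ← 0°
rotate_crank_by(-34°): θ ← 0° -34° = -34°
rotate_crank_by(+77°): θ ← -34° +77° = 43°
rotate_crank_by(-73°): θ ← 43° -73° = -30°
rotate_crank_by(-67°): θ ← -30° -67° = -97°
rotate_crank_by(+23°): θ ← -97° +23° = -74°
crank pin P = (r cos θ, r sin θ) = (11.576769, -40.372991)
h = r sin θ − e = -40.372991 − 2 = -42.372991
x = r cos θ + √(L² − h²) = 11.576769 + √(6561.0 − 1795.4704) = 11.576769 + 69.032815 = 80.609584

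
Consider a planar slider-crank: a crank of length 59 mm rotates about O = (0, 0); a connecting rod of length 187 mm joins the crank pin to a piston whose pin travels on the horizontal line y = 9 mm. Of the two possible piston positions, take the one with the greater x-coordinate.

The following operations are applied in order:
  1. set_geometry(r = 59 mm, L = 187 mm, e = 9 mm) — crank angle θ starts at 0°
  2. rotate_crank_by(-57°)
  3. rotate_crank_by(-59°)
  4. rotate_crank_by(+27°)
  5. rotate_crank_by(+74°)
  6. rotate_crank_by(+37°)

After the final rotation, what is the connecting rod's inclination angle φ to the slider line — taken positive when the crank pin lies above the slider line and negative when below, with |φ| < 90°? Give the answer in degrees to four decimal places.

4.0176

set_geometry: r = 59 mm, L = 187 mm, e = 9 mm; θ ← 0°
rotate_crank_by(-57°): θ ← 0° -57° = -57°
rotate_crank_by(-59°): θ ← -57° -59° = -116°
rotate_crank_by(+27°): θ ← -116° +27° = -89°
rotate_crank_by(+74°): θ ← -89° +74° = -15°
rotate_crank_by(+37°): θ ← -15° +37° = 22°
crank pin P = (r cos θ, r sin θ) = (54.703847, 22.101789)
h = r sin θ − e = 22.101789 − 9 = 13.101789
sin φ = h / L = 13.101789 / 187 = 0.07006304
φ = arcsin(0.07006304) = 4.017608°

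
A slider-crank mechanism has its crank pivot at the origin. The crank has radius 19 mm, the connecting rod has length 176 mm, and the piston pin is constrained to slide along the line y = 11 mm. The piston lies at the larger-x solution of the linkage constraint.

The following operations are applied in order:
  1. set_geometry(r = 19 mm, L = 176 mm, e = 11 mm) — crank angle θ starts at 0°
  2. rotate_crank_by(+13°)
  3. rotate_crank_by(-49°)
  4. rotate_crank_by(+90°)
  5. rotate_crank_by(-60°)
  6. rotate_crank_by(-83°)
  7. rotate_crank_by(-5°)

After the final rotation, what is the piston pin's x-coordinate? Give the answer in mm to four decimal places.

172.1070

set_geometry: r = 19 mm, L = 176 mm, e = 11 mm; θ ← 0°
rotate_crank_by(+13°): θ ← 0° +13° = 13°
rotate_crank_by(-49°): θ ← 13° -49° = -36°
rotate_crank_by(+90°): θ ← -36° +90° = 54°
rotate_crank_by(-60°): θ ← 54° -60° = -6°
rotate_crank_by(-83°): θ ← -6° -83° = -89°
rotate_crank_by(-5°): θ ← -89° -5° = -94°
crank pin P = (r cos θ, r sin θ) = (-1.325373, -18.953717)
h = r sin θ − e = -18.953717 − 11 = -29.953717
x = r cos θ + √(L² − h²) = -1.325373 + √(30976.0 − 897.2252) = -1.325373 + 173.432335 = 172.106962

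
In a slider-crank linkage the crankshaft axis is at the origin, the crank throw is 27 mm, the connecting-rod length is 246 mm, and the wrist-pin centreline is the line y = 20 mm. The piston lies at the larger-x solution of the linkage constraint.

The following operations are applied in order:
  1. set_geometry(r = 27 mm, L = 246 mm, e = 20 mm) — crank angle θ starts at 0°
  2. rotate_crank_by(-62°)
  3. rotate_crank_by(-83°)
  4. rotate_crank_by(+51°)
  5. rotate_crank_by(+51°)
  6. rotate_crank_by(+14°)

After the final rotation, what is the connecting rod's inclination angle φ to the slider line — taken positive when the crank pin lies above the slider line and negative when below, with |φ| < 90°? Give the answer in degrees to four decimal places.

set_geometry: r = 27 mm, L = 246 mm, e = 20 mm; θ ← 0°
rotate_crank_by(-62°): θ ← 0° -62° = -62°
rotate_crank_by(-83°): θ ← -62° -83° = -145°
rotate_crank_by(+51°): θ ← -145° +51° = -94°
rotate_crank_by(+51°): θ ← -94° +51° = -43°
rotate_crank_by(+14°): θ ← -43° +14° = -29°
crank pin P = (r cos θ, r sin θ) = (23.614732, -13.089860)
h = r sin θ − e = -13.089860 − 20 = -33.089860
sin φ = h / L = -33.089860 / 246 = -0.13451162
φ = arcsin(-0.13451162) = -7.730380°

-7.7304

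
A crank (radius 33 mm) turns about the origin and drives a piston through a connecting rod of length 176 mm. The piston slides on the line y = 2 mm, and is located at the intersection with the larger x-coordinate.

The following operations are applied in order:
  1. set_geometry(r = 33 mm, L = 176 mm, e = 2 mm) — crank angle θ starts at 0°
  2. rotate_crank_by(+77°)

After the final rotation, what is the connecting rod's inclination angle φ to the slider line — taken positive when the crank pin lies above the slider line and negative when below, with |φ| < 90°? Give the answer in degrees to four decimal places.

set_geometry: r = 33 mm, L = 176 mm, e = 2 mm; θ ← 0°
rotate_crank_by(+77°): θ ← 0° +77° = 77°
crank pin P = (r cos θ, r sin θ) = (7.423385, 32.154212)
h = r sin θ − e = 32.154212 − 2 = 30.154212
sin φ = h / L = 30.154212 / 176 = 0.17133075
φ = arcsin(0.17133075) = 9.865201°

9.8652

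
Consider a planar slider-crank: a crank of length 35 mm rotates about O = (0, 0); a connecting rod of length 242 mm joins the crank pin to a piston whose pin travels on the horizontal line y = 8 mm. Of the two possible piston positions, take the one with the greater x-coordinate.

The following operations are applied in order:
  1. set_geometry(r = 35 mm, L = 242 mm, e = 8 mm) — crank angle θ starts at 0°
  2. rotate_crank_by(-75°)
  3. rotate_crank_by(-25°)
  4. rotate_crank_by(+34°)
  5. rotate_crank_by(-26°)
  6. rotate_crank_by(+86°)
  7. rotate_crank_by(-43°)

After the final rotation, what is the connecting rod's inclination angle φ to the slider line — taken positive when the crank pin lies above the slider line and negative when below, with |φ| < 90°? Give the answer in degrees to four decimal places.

set_geometry: r = 35 mm, L = 242 mm, e = 8 mm; θ ← 0°
rotate_crank_by(-75°): θ ← 0° -75° = -75°
rotate_crank_by(-25°): θ ← -75° -25° = -100°
rotate_crank_by(+34°): θ ← -100° +34° = -66°
rotate_crank_by(-26°): θ ← -66° -26° = -92°
rotate_crank_by(+86°): θ ← -92° +86° = -6°
rotate_crank_by(-43°): θ ← -6° -43° = -49°
crank pin P = (r cos θ, r sin θ) = (22.962066, -26.414835)
h = r sin θ − e = -26.414835 − 8 = -34.414835
sin φ = h / L = -34.414835 / 242 = -0.14221006
φ = arcsin(-0.14221006) = -8.175753°

-8.1758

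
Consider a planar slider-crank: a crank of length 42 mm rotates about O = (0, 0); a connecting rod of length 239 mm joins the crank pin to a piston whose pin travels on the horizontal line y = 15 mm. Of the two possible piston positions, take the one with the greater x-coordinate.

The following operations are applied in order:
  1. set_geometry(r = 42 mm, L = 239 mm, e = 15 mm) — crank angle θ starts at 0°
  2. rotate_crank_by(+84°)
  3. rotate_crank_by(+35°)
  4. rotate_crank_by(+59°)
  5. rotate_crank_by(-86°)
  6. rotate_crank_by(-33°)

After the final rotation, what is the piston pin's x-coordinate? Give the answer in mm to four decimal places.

259.7071

set_geometry: r = 42 mm, L = 239 mm, e = 15 mm; θ ← 0°
rotate_crank_by(+84°): θ ← 0° +84° = 84°
rotate_crank_by(+35°): θ ← 84° +35° = 119°
rotate_crank_by(+59°): θ ← 119° +59° = 178°
rotate_crank_by(-86°): θ ← 178° -86° = 92°
rotate_crank_by(-33°): θ ← 92° -33° = 59°
crank pin P = (r cos θ, r sin θ) = (21.631599, 36.001027)
h = r sin θ − e = 36.001027 − 15 = 21.001027
x = r cos θ + √(L² − h²) = 21.631599 + √(57121.0 − 441.0431) = 21.631599 + 238.075528 = 259.707127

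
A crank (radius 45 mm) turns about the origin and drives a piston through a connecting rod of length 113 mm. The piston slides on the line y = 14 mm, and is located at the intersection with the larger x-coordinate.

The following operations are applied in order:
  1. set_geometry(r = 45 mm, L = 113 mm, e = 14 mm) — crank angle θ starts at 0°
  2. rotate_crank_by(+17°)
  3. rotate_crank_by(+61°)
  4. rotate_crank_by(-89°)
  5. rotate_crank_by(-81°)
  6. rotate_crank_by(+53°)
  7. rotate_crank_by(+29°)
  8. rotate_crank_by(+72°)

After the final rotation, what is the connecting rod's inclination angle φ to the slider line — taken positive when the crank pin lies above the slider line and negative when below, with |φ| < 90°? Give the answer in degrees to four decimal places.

set_geometry: r = 45 mm, L = 113 mm, e = 14 mm; θ ← 0°
rotate_crank_by(+17°): θ ← 0° +17° = 17°
rotate_crank_by(+61°): θ ← 17° +61° = 78°
rotate_crank_by(-89°): θ ← 78° -89° = -11°
rotate_crank_by(-81°): θ ← -11° -81° = -92°
rotate_crank_by(+53°): θ ← -92° +53° = -39°
rotate_crank_by(+29°): θ ← -39° +29° = -10°
rotate_crank_by(+72°): θ ← -10° +72° = 62°
crank pin P = (r cos θ, r sin θ) = (21.126220, 39.732642)
h = r sin θ − e = 39.732642 − 14 = 25.732642
sin φ = h / L = 25.732642 / 113 = 0.22772249
φ = arcsin(0.22772249) = 13.163022°

13.1630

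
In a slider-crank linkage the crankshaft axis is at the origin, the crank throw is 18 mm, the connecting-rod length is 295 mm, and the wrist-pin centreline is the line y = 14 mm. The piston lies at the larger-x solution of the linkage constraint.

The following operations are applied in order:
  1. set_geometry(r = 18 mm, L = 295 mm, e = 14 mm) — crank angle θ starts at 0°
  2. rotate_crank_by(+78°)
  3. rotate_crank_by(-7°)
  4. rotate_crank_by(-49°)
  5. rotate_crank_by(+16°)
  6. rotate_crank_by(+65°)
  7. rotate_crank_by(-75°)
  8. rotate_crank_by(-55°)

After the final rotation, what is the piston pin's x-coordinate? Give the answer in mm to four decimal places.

310.2037

set_geometry: r = 18 mm, L = 295 mm, e = 14 mm; θ ← 0°
rotate_crank_by(+78°): θ ← 0° +78° = 78°
rotate_crank_by(-7°): θ ← 78° -7° = 71°
rotate_crank_by(-49°): θ ← 71° -49° = 22°
rotate_crank_by(+16°): θ ← 22° +16° = 38°
rotate_crank_by(+65°): θ ← 38° +65° = 103°
rotate_crank_by(-75°): θ ← 103° -75° = 28°
rotate_crank_by(-55°): θ ← 28° -55° = -27°
crank pin P = (r cos θ, r sin θ) = (16.038117, -8.171829)
h = r sin θ − e = -8.171829 − 14 = -22.171829
x = r cos θ + √(L² − h²) = 16.038117 + √(87025.0 − 491.5900) = 16.038117 + 294.165617 = 310.203734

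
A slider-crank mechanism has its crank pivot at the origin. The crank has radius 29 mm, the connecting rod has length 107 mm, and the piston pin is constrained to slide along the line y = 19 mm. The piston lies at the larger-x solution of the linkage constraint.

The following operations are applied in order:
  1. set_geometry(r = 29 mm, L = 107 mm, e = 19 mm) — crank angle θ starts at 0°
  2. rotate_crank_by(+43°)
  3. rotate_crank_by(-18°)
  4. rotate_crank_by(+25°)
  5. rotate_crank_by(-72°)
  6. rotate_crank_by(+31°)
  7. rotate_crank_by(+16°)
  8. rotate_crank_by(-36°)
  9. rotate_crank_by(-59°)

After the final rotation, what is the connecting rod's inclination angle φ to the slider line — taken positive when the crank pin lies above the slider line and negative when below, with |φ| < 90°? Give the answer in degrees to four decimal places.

-25.6106

set_geometry: r = 29 mm, L = 107 mm, e = 19 mm; θ ← 0°
rotate_crank_by(+43°): θ ← 0° +43° = 43°
rotate_crank_by(-18°): θ ← 43° -18° = 25°
rotate_crank_by(+25°): θ ← 25° +25° = 50°
rotate_crank_by(-72°): θ ← 50° -72° = -22°
rotate_crank_by(+31°): θ ← -22° +31° = 9°
rotate_crank_by(+16°): θ ← 9° +16° = 25°
rotate_crank_by(-36°): θ ← 25° -36° = -11°
rotate_crank_by(-59°): θ ← -11° -59° = -70°
crank pin P = (r cos θ, r sin θ) = (9.918584, -27.251086)
h = r sin θ − e = -27.251086 − 19 = -46.251086
sin φ = h / L = -46.251086 / 107 = -0.43225314
φ = arcsin(-0.43225314) = -25.610635°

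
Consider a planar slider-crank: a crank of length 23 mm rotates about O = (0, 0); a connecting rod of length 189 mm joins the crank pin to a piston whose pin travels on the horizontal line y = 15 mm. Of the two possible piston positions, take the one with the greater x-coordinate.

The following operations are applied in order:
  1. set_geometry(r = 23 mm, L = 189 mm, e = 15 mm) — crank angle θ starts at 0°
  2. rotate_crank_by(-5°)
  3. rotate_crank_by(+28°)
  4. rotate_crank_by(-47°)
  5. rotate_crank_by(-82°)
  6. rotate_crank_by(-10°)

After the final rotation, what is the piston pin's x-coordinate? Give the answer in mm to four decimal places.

175.5205

set_geometry: r = 23 mm, L = 189 mm, e = 15 mm; θ ← 0°
rotate_crank_by(-5°): θ ← 0° -5° = -5°
rotate_crank_by(+28°): θ ← -5° +28° = 23°
rotate_crank_by(-47°): θ ← 23° -47° = -24°
rotate_crank_by(-82°): θ ← -24° -82° = -106°
rotate_crank_by(-10°): θ ← -106° -10° = -116°
crank pin P = (r cos θ, r sin θ) = (-10.082536, -20.672263)
h = r sin θ − e = -20.672263 − 15 = -35.672263
x = r cos θ + √(L² − h²) = -10.082536 + √(35721.0 − 1272.5104) = -10.082536 + 185.603043 = 175.520507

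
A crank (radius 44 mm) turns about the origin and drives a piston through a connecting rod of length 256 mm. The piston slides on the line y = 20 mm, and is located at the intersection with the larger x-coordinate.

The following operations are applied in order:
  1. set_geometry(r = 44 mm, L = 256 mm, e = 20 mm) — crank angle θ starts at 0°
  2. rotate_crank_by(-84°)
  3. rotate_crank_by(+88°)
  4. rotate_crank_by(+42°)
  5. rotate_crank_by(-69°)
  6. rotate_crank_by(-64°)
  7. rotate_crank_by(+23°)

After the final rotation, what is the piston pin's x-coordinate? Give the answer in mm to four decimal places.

set_geometry: r = 44 mm, L = 256 mm, e = 20 mm; θ ← 0°
rotate_crank_by(-84°): θ ← 0° -84° = -84°
rotate_crank_by(+88°): θ ← -84° +88° = 4°
rotate_crank_by(+42°): θ ← 4° +42° = 46°
rotate_crank_by(-69°): θ ← 46° -69° = -23°
rotate_crank_by(-64°): θ ← -23° -64° = -87°
rotate_crank_by(+23°): θ ← -87° +23° = -64°
crank pin P = (r cos θ, r sin θ) = (19.288330, -39.546938)
h = r sin θ − e = -39.546938 − 20 = -59.546938
x = r cos θ + √(L² − h²) = 19.288330 + √(65536.0 − 3545.8378) = 19.288330 + 248.978236 = 268.266567

268.2666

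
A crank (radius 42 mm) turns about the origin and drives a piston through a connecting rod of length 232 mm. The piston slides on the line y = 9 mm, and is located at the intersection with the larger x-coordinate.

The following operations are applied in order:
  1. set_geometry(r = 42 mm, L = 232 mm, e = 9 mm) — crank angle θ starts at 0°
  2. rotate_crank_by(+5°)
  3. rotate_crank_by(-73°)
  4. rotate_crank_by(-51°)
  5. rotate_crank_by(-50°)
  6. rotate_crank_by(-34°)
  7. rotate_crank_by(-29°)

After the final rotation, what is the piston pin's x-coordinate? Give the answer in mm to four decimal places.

set_geometry: r = 42 mm, L = 232 mm, e = 9 mm; θ ← 0°
rotate_crank_by(+5°): θ ← 0° +5° = 5°
rotate_crank_by(-73°): θ ← 5° -73° = -68°
rotate_crank_by(-51°): θ ← -68° -51° = -119°
rotate_crank_by(-50°): θ ← -119° -50° = -169°
rotate_crank_by(-34°): θ ← -169° -34° = -203°
rotate_crank_by(-29°): θ ← -203° -29° = -232°
crank pin P = (r cos θ, r sin θ) = (-25.857782, 33.096452)
h = r sin θ − e = 33.096452 − 9 = 24.096452
x = r cos θ + √(L² − h²) = -25.857782 + √(53824.0 − 580.6390) = -25.857782 + 230.745230 = 204.887448

204.8874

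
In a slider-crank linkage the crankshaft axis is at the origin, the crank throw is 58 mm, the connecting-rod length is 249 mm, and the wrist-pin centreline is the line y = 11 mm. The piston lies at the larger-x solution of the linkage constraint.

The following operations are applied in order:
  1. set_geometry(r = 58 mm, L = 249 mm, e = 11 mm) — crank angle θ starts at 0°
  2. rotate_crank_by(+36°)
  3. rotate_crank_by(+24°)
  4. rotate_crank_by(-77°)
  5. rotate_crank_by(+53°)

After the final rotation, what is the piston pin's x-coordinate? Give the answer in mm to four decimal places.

set_geometry: r = 58 mm, L = 249 mm, e = 11 mm; θ ← 0°
rotate_crank_by(+36°): θ ← 0° +36° = 36°
rotate_crank_by(+24°): θ ← 36° +24° = 60°
rotate_crank_by(-77°): θ ← 60° -77° = -17°
rotate_crank_by(+53°): θ ← -17° +53° = 36°
crank pin P = (r cos θ, r sin θ) = (46.922986, 34.091545)
h = r sin θ − e = 34.091545 − 11 = 23.091545
x = r cos θ + √(L² − h²) = 46.922986 + √(62001.0 − 533.2194) = 46.922986 + 247.926966 = 294.849952

294.8500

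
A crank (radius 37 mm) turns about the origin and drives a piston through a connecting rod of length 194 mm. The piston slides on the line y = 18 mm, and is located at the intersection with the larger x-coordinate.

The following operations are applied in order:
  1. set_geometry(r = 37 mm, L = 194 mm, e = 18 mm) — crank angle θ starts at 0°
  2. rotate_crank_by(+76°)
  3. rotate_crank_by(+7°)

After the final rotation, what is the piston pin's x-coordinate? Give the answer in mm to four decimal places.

set_geometry: r = 37 mm, L = 194 mm, e = 18 mm; θ ← 0°
rotate_crank_by(+76°): θ ← 0° +76° = 76°
rotate_crank_by(+7°): θ ← 76° +7° = 83°
crank pin P = (r cos θ, r sin θ) = (4.509166, 36.724208)
h = r sin θ − e = 36.724208 − 18 = 18.724208
x = r cos θ + √(L² − h²) = 4.509166 + √(37636.0 − 350.5960) = 4.509166 + 193.094288 = 197.603454

197.6035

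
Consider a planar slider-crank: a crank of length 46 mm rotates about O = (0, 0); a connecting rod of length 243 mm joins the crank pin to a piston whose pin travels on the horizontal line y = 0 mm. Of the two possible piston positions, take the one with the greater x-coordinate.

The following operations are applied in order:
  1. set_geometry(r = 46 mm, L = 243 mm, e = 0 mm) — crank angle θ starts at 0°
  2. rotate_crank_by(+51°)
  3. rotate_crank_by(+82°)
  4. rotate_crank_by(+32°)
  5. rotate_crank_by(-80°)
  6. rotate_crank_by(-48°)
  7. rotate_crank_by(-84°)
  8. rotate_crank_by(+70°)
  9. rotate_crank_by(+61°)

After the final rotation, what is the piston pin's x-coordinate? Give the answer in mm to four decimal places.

set_geometry: r = 46 mm, L = 243 mm, e = 0 mm; θ ← 0°
rotate_crank_by(+51°): θ ← 0° +51° = 51°
rotate_crank_by(+82°): θ ← 51° +82° = 133°
rotate_crank_by(+32°): θ ← 133° +32° = 165°
rotate_crank_by(-80°): θ ← 165° -80° = 85°
rotate_crank_by(-48°): θ ← 85° -48° = 37°
rotate_crank_by(-84°): θ ← 37° -84° = -47°
rotate_crank_by(+70°): θ ← -47° +70° = 23°
rotate_crank_by(+61°): θ ← 23° +61° = 84°
crank pin P = (r cos θ, r sin θ) = (4.808309, 45.748007)
h = r sin θ − e = 45.748007 − 0 = 45.748007
x = r cos θ + √(L² − h²) = 4.808309 + √(59049.0 − 2092.8802) = 4.808309 + 238.654813 = 243.463122

243.4631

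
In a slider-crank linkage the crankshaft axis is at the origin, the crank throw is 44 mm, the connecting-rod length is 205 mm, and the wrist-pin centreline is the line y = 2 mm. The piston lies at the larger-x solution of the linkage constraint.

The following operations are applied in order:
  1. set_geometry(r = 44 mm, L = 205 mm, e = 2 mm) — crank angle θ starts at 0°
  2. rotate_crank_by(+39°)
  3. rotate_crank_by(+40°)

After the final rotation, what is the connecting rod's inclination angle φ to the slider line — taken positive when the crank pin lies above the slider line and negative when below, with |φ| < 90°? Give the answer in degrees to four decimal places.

set_geometry: r = 44 mm, L = 205 mm, e = 2 mm; θ ← 0°
rotate_crank_by(+39°): θ ← 0° +39° = 39°
rotate_crank_by(+40°): θ ← 39° +40° = 79°
crank pin P = (r cos θ, r sin θ) = (8.395596, 43.191596)
h = r sin θ − e = 43.191596 − 2 = 41.191596
sin φ = h / L = 41.191596 / 205 = 0.20093461
φ = arcsin(0.20093461) = 11.591618°

11.5916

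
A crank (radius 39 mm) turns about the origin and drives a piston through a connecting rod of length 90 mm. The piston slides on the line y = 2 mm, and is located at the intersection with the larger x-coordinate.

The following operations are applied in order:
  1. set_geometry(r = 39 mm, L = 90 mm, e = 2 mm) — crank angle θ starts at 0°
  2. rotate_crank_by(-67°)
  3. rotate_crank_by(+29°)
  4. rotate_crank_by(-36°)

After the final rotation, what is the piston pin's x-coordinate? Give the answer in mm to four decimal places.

set_geometry: r = 39 mm, L = 90 mm, e = 2 mm; θ ← 0°
rotate_crank_by(-67°): θ ← 0° -67° = -67°
rotate_crank_by(+29°): θ ← -67° +29° = -38°
rotate_crank_by(-36°): θ ← -38° -36° = -74°
crank pin P = (r cos θ, r sin θ) = (10.749857, -37.489206)
h = r sin θ − e = -37.489206 − 2 = -39.489206
x = r cos θ + √(L² − h²) = 10.749857 + √(8100.0 − 1559.3974) = 10.749857 + 80.873992 = 91.623849

91.6238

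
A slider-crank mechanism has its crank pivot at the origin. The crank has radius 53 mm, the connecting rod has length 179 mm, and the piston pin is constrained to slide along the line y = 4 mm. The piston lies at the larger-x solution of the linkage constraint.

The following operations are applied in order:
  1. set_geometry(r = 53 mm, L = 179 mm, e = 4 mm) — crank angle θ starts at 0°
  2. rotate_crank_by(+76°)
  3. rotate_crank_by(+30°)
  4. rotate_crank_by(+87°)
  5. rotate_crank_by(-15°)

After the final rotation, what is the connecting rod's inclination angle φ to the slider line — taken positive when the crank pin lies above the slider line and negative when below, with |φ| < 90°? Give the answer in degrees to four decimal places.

set_geometry: r = 53 mm, L = 179 mm, e = 4 mm; θ ← 0°
rotate_crank_by(+76°): θ ← 0° +76° = 76°
rotate_crank_by(+30°): θ ← 76° +30° = 106°
rotate_crank_by(+87°): θ ← 106° +87° = 193°
rotate_crank_by(-15°): θ ← 193° -15° = 178°
crank pin P = (r cos θ, r sin θ) = (-52.967714, 1.849673)
h = r sin θ − e = 1.849673 − 4 = -2.150327
sin φ = h / L = -2.150327 / 179 = -0.01201300
φ = arcsin(-0.01201300) = -0.688311°

-0.6883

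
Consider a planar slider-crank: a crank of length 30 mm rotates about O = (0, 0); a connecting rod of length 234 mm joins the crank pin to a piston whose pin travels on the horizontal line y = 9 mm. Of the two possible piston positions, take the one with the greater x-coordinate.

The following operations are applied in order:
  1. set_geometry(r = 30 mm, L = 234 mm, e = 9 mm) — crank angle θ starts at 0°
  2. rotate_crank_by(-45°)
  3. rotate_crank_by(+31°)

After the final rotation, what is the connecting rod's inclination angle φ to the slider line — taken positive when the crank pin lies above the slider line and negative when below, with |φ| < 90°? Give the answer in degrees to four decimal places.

set_geometry: r = 30 mm, L = 234 mm, e = 9 mm; θ ← 0°
rotate_crank_by(-45°): θ ← 0° -45° = -45°
rotate_crank_by(+31°): θ ← -45° +31° = -14°
crank pin P = (r cos θ, r sin θ) = (29.108872, -7.257657)
h = r sin θ − e = -7.257657 − 9 = -16.257657
sin φ = h / L = -16.257657 / 234 = -0.06947717
φ = arcsin(-0.06947717) = -3.983958°

-3.9840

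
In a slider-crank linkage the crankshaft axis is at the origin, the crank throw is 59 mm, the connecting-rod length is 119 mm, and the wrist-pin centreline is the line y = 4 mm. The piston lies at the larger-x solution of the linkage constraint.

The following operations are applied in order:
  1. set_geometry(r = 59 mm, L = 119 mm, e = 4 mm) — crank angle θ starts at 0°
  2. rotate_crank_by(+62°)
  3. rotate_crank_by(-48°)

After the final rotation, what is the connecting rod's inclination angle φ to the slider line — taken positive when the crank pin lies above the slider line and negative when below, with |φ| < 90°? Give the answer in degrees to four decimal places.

4.9526

set_geometry: r = 59 mm, L = 119 mm, e = 4 mm; θ ← 0°
rotate_crank_by(+62°): θ ← 0° +62° = 62°
rotate_crank_by(-48°): θ ← 62° -48° = 14°
crank pin P = (r cos θ, r sin θ) = (57.247448, 14.273392)
h = r sin θ − e = 14.273392 − 4 = 10.273392
sin φ = h / L = 10.273392 / 119 = 0.08633102
φ = arcsin(0.08633102) = 4.952568°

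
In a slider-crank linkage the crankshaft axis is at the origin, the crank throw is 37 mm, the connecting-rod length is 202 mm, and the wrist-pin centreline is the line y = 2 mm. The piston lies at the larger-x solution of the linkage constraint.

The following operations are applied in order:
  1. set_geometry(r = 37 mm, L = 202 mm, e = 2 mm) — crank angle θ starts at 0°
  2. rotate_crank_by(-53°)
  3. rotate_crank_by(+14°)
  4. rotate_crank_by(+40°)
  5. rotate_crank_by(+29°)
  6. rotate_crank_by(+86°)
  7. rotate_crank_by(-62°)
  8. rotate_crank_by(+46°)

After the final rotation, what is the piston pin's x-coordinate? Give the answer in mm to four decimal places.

set_geometry: r = 37 mm, L = 202 mm, e = 2 mm; θ ← 0°
rotate_crank_by(-53°): θ ← 0° -53° = -53°
rotate_crank_by(+14°): θ ← -53° +14° = -39°
rotate_crank_by(+40°): θ ← -39° +40° = 1°
rotate_crank_by(+29°): θ ← 1° +29° = 30°
rotate_crank_by(+86°): θ ← 30° +86° = 116°
rotate_crank_by(-62°): θ ← 116° -62° = 54°
rotate_crank_by(+46°): θ ← 54° +46° = 100°
crank pin P = (r cos θ, r sin θ) = (-6.424983, 36.437887)
h = r sin θ − e = 36.437887 − 2 = 34.437887
x = r cos θ + √(L² − h²) = -6.424983 + √(40804.0 − 1185.9681) = -6.424983 + 199.042789 = 192.617807

192.6178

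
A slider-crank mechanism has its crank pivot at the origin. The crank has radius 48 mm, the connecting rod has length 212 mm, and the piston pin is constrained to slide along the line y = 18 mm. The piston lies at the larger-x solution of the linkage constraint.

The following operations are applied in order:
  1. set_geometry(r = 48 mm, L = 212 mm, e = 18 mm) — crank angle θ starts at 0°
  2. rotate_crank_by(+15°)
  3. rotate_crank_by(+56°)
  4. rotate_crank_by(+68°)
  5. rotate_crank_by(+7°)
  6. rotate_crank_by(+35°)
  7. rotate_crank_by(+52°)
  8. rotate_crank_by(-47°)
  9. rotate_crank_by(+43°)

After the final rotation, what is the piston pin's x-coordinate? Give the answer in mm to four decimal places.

173.4568

set_geometry: r = 48 mm, L = 212 mm, e = 18 mm; θ ← 0°
rotate_crank_by(+15°): θ ← 0° +15° = 15°
rotate_crank_by(+56°): θ ← 15° +56° = 71°
rotate_crank_by(+68°): θ ← 71° +68° = 139°
rotate_crank_by(+7°): θ ← 139° +7° = 146°
rotate_crank_by(+35°): θ ← 146° +35° = 181°
rotate_crank_by(+52°): θ ← 181° +52° = 233°
rotate_crank_by(-47°): θ ← 233° -47° = 186°
rotate_crank_by(+43°): θ ← 186° +43° = 229°
crank pin P = (r cos θ, r sin θ) = (-31.490833, -36.226060)
h = r sin θ − e = -36.226060 − 18 = -54.226060
x = r cos θ + √(L² − h²) = -31.490833 + √(44944.0 − 2940.4656) = -31.490833 + 204.947638 = 173.456805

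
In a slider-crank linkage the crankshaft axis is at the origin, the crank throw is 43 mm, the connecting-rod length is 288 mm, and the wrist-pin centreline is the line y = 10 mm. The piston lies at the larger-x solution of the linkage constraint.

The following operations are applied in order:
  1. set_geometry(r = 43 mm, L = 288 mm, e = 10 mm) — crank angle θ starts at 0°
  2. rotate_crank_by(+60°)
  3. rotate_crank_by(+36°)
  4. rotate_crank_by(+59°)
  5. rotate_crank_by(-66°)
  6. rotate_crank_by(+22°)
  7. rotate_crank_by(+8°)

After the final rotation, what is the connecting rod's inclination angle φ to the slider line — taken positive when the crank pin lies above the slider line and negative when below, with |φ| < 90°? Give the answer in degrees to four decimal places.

5.5010

set_geometry: r = 43 mm, L = 288 mm, e = 10 mm; θ ← 0°
rotate_crank_by(+60°): θ ← 0° +60° = 60°
rotate_crank_by(+36°): θ ← 60° +36° = 96°
rotate_crank_by(+59°): θ ← 96° +59° = 155°
rotate_crank_by(-66°): θ ← 155° -66° = 89°
rotate_crank_by(+22°): θ ← 89° +22° = 111°
rotate_crank_by(+8°): θ ← 111° +8° = 119°
crank pin P = (r cos θ, r sin θ) = (-20.846814, 37.608647)
h = r sin θ − e = 37.608647 − 10 = 27.608647
sin φ = h / L = 27.608647 / 288 = 0.09586336
φ = arcsin(0.09586336) = 5.501013°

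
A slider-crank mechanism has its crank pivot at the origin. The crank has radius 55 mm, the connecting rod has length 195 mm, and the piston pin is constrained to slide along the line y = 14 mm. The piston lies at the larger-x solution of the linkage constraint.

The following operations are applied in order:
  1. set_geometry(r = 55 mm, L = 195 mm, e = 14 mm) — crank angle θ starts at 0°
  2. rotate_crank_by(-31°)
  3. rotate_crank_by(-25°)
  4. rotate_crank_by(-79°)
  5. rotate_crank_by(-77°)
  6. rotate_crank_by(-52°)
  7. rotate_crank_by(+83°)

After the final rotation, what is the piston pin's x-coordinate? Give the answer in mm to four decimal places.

139.5719

set_geometry: r = 55 mm, L = 195 mm, e = 14 mm; θ ← 0°
rotate_crank_by(-31°): θ ← 0° -31° = -31°
rotate_crank_by(-25°): θ ← -31° -25° = -56°
rotate_crank_by(-79°): θ ← -56° -79° = -135°
rotate_crank_by(-77°): θ ← -135° -77° = -212°
rotate_crank_by(-52°): θ ← -212° -52° = -264°
rotate_crank_by(+83°): θ ← -264° +83° = -181°
crank pin P = (r cos θ, r sin θ) = (-54.991623, 0.959882)
h = r sin θ − e = 0.959882 − 14 = -13.040118
x = r cos θ + √(L² − h²) = -54.991623 + √(38025.0 − 170.0447) = -54.991623 + 194.563499 = 139.571876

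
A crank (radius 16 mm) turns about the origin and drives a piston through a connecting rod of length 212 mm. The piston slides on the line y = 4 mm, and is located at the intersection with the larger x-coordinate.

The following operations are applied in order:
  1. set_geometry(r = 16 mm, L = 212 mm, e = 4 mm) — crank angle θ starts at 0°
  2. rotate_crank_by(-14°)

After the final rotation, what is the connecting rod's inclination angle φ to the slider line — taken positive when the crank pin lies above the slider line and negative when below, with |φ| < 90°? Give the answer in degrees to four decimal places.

-2.1277

set_geometry: r = 16 mm, L = 212 mm, e = 4 mm; θ ← 0°
rotate_crank_by(-14°): θ ← 0° -14° = -14°
crank pin P = (r cos θ, r sin θ) = (15.524732, -3.870750)
h = r sin θ − e = -3.870750 − 4 = -7.870750
sin φ = h / L = -7.870750 / 212 = -0.03712618
φ = arcsin(-0.03712618) = -2.127662°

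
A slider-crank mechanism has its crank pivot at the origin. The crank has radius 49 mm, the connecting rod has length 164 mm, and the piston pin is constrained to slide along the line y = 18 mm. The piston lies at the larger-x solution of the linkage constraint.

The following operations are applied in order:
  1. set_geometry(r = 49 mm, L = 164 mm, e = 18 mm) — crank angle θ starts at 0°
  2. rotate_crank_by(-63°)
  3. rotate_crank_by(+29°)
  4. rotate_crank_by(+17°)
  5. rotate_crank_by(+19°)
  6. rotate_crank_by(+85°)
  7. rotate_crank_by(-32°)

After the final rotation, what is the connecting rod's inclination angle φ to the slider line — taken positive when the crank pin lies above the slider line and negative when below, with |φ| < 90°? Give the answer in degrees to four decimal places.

7.7581

set_geometry: r = 49 mm, L = 164 mm, e = 18 mm; θ ← 0°
rotate_crank_by(-63°): θ ← 0° -63° = -63°
rotate_crank_by(+29°): θ ← -63° +29° = -34°
rotate_crank_by(+17°): θ ← -34° +17° = -17°
rotate_crank_by(+19°): θ ← -17° +19° = 2°
rotate_crank_by(+85°): θ ← 2° +85° = 87°
rotate_crank_by(-32°): θ ← 87° -32° = 55°
crank pin P = (r cos θ, r sin θ) = (28.105245, 40.138450)
h = r sin θ − e = 40.138450 − 18 = 22.138450
sin φ = h / L = 22.138450 / 164 = 0.13499055
φ = arcsin(0.13499055) = 7.758073°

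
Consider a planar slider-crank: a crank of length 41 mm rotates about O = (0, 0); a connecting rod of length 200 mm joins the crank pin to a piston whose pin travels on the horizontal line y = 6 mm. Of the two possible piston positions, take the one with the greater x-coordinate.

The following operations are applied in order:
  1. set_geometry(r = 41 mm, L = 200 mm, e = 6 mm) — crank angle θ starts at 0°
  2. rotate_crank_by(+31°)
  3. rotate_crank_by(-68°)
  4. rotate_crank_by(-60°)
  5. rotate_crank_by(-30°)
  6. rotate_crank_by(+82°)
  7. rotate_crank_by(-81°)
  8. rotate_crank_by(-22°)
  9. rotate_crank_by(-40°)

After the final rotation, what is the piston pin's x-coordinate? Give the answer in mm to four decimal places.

set_geometry: r = 41 mm, L = 200 mm, e = 6 mm; θ ← 0°
rotate_crank_by(+31°): θ ← 0° +31° = 31°
rotate_crank_by(-68°): θ ← 31° -68° = -37°
rotate_crank_by(-60°): θ ← -37° -60° = -97°
rotate_crank_by(-30°): θ ← -97° -30° = -127°
rotate_crank_by(+82°): θ ← -127° +82° = -45°
rotate_crank_by(-81°): θ ← -45° -81° = -126°
rotate_crank_by(-22°): θ ← -126° -22° = -148°
rotate_crank_by(-40°): θ ← -148° -40° = -188°
crank pin P = (r cos θ, r sin θ) = (-40.600991, 5.706097)
h = r sin θ − e = 5.706097 − 6 = -0.293903
x = r cos θ + √(L² − h²) = -40.600991 + √(40000.0 − 0.0864) = -40.600991 + 199.999784 = 159.398793

159.3988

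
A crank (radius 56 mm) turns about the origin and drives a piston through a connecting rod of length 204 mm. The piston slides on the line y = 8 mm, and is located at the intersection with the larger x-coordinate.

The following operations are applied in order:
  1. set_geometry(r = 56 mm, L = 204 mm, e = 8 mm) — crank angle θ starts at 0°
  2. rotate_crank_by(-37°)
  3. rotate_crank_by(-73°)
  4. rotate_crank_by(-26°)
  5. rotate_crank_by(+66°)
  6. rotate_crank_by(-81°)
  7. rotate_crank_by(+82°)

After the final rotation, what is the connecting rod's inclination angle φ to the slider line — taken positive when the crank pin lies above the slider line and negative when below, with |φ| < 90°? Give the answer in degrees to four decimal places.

set_geometry: r = 56 mm, L = 204 mm, e = 8 mm; θ ← 0°
rotate_crank_by(-37°): θ ← 0° -37° = -37°
rotate_crank_by(-73°): θ ← -37° -73° = -110°
rotate_crank_by(-26°): θ ← -110° -26° = -136°
rotate_crank_by(+66°): θ ← -136° +66° = -70°
rotate_crank_by(-81°): θ ← -70° -81° = -151°
rotate_crank_by(+82°): θ ← -151° +82° = -69°
crank pin P = (r cos θ, r sin θ) = (20.068605, -52.280504)
h = r sin θ − e = -52.280504 − 8 = -60.280504
sin φ = h / L = -60.280504 / 204 = -0.29549267
φ = arcsin(-0.29549267) = -17.187082°

-17.1871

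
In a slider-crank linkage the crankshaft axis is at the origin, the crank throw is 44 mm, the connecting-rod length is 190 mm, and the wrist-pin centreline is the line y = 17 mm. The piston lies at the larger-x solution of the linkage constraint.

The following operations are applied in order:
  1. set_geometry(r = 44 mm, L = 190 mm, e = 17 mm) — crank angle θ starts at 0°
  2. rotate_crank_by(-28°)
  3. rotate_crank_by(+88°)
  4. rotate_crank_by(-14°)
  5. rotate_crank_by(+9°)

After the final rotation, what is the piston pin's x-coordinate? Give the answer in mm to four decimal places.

set_geometry: r = 44 mm, L = 190 mm, e = 17 mm; θ ← 0°
rotate_crank_by(-28°): θ ← 0° -28° = -28°
rotate_crank_by(+88°): θ ← -28° +88° = 60°
rotate_crank_by(-14°): θ ← 60° -14° = 46°
rotate_crank_by(+9°): θ ← 46° +9° = 55°
crank pin P = (r cos θ, r sin θ) = (25.237363, 36.042690)
h = r sin θ − e = 36.042690 − 17 = 19.042690
x = r cos θ + √(L² − h²) = 25.237363 + √(36100.0 − 362.6240) = 25.237363 + 189.043318 = 214.280681

214.2807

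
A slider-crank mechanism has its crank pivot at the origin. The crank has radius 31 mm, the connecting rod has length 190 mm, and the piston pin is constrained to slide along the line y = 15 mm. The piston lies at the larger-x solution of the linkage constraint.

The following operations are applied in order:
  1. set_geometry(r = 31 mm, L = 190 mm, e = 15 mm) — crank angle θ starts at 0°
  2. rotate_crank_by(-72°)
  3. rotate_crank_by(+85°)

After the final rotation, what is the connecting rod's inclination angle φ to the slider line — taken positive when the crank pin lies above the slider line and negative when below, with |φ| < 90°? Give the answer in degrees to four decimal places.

set_geometry: r = 31 mm, L = 190 mm, e = 15 mm; θ ← 0°
rotate_crank_by(-72°): θ ← 0° -72° = -72°
rotate_crank_by(+85°): θ ← -72° +85° = 13°
crank pin P = (r cos θ, r sin θ) = (30.205472, 6.973483)
h = r sin θ − e = 6.973483 − 15 = -8.026517
sin φ = h / L = -8.026517 / 190 = -0.04224483
φ = arcsin(-0.04224483) = -2.421171°

-2.4212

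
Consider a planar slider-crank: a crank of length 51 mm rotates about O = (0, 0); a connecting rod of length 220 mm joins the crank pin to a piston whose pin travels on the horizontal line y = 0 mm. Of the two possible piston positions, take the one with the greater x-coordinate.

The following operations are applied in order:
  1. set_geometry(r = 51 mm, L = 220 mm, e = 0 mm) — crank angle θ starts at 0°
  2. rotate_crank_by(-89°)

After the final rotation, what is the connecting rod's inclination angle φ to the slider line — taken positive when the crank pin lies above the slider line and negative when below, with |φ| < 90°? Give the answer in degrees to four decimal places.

-13.4021

set_geometry: r = 51 mm, L = 220 mm, e = 0 mm; θ ← 0°
rotate_crank_by(-89°): θ ← 0° -89° = -89°
crank pin P = (r cos θ, r sin θ) = (0.890073, -50.992232)
h = r sin θ − e = -50.992232 − 0 = -50.992232
sin φ = h / L = -50.992232 / 220 = -0.23178287
φ = arcsin(-0.23178287) = -13.402060°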